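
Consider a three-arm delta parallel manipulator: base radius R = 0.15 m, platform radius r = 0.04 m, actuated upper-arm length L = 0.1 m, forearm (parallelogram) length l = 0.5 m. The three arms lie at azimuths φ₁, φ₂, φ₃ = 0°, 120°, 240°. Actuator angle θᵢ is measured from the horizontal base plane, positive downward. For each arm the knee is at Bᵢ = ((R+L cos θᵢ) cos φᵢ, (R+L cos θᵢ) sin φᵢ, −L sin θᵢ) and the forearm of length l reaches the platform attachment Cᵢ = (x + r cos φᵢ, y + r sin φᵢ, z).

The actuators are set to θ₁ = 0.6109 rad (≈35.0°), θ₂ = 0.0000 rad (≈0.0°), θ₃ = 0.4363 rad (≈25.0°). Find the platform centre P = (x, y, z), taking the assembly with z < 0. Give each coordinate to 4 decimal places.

φ1=0.0°: virtual centre (0.1919, 0.0000, -0.0574), radius l
S2 = (0.2100·cos120.0°, 0.2100·sin120.0°, 0.0000) = (-0.1050, 0.1819, 0.0000)
φ3=240.0°: virtual centre (-0.1003, -0.1738, -0.0423), radius l
eliminate P² terms by subtracting sphere 1 from 2 and 3
[-0.5938 0.3637 0.1147]·P = 0.0040;  [-0.5845 -0.3475 0.0302]·P = 0.0019
det = 0.4189;  x = -0.0050+0.1214z,  y = 0.0028+-0.1172z
into |P−S₁|² = l²: 1.0285z² + 0.0663z + -0.2079 = 0;  Δ = 0.8598;  z = -0.4830 or 0.4186 → z<0 root = -0.4830
x = -0.0636, y = 0.0595

(-0.0636, 0.0595, -0.4830)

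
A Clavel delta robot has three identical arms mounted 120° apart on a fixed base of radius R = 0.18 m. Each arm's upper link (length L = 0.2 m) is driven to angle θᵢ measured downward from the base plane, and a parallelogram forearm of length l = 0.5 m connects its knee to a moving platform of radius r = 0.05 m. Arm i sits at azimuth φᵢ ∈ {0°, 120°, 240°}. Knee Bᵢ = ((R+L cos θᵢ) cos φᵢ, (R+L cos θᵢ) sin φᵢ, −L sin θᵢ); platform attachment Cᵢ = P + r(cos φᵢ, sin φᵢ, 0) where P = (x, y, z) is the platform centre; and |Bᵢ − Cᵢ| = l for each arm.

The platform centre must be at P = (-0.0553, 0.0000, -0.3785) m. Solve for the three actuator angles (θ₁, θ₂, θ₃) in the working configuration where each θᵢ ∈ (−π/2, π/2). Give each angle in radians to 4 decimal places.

θ₁ = 0.2618, θ₂ = -0.0872, θ₃ = -0.0872

arm 1 (φ=0.0°): x'=-0.0553, y'=0.0000
  A=0.1853, B=-0.3785, C=(l²−L²−A²−y'²−z²)/(2L)=0.0810
  √(A²+B²)=0.4214;  θ1 = -1.1155+1.3774 ≈ 0.2618
rotate P by −φ2: (0.0276, 0.0479, -0.3785)
  e−x'=0.1024;  (l²−L²−(e−x')²−y'²−z²)/2L = 0.1349
  √(A²+B²)=0.3921;  θ2 = -1.3067+1.2195 ≈ -0.0872
arm 3 (φ=240.0°): x'=0.0277, y'=-0.0479
  e−x'=0.1023;  (l²−L²−(e−x')²−y'²−z²)/2L = 0.1349
  θ3 = atan2(B,A) + arccos(C/0.3921) = -0.0872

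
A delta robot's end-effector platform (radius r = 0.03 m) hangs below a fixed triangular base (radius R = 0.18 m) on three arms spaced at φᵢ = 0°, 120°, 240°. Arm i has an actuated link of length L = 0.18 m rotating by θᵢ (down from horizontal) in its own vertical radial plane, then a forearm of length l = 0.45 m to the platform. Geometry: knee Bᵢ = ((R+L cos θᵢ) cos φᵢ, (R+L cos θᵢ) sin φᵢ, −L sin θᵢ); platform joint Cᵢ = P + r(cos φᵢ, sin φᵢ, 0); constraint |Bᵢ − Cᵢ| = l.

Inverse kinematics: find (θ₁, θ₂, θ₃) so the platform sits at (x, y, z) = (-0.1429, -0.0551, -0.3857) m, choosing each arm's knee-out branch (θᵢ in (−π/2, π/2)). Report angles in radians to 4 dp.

arm 1 (φ=0.0°): x'=-0.1429, y'=-0.0551
  e−x'=0.2929;  (l²−L²−(e−x')²−y'²−z²)/2L = -0.1875
  θ1 = atan2(B,A) + arccos(C/0.4843) = 1.0470
φ2=120.0° → target in arm frame (0.0237, 0.1513)
  A=0.1263, B=-0.3857, C=(l²−L²−A²−y'²−z²)/(2L)=-0.0486
  √(A²+B²)=0.4058;  θ2 = -1.2544+1.6909 ≈ 0.4365
φ3=240.0° → target in arm frame (0.1192, -0.0962)
  A=0.0308, B=-0.3857, C=(l²−L²−A²−y'²−z²)/(2L)=0.0309
  √(A²+B²)=0.3869;  θ3 = -1.4910+1.4908 ≈ -0.0002

θ₁ = 1.0470, θ₂ = 0.4365, θ₃ = -0.0002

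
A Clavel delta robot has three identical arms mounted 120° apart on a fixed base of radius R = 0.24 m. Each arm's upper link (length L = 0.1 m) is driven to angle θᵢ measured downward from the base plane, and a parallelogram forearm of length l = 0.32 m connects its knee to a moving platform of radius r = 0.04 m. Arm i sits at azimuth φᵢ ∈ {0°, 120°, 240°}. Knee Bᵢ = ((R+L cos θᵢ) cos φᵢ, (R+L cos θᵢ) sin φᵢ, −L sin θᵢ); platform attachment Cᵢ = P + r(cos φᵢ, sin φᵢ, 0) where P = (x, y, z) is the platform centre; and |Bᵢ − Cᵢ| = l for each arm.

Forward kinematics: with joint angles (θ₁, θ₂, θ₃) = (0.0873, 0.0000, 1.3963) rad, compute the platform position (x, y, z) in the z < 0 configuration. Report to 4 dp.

(0.0430, 0.0809, -0.1820)

arm 1 at φ=0.0°: ρ1 = 0.2996;  O1 = (0.2996, 0.0000, -0.0087)
arm 2 at φ=120.0°: ρ2 = 0.3000;  O2 = (-0.1500, 0.2598, 0.0000)
O3 = (0.2174·cos240.0°, 0.2174·sin240.0°, -0.0985) = (-0.1087, -0.1882, -0.0985)
|O₂|²−|O₁|² = 0.0002;  |O₃|²−|O₁|² = -0.0329
linear system: -0.8992x+0.5196y = 0.0002−0.0174z; -0.8166x+-0.3765y = -0.0329−-0.1795z
det = 0.7629;  x = 0.0223+-0.1137z,  y = 0.0389+-0.2303z
sphere 1 gives Az²+Bz+C=0 with A=1.0660, B=0.0625, C=-0.0239;  B²−4AC=0.1059;  roots -0.1820, 0.1233;  negative root z = -0.1820
x = 0.0430, y = 0.0809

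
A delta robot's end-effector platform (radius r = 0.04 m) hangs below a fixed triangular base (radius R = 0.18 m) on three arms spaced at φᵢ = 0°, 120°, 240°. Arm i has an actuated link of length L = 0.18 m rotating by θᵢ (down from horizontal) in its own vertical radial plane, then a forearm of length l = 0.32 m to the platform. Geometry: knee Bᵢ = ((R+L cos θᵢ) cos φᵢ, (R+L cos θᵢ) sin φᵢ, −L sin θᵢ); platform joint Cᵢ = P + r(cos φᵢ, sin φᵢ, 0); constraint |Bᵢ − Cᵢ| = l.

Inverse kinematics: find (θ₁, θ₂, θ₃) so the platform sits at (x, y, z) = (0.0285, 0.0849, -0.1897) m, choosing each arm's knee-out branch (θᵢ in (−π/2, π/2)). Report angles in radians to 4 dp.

θ₁ = 0.3489, θ₂ = 0.0874, θ₃ = 1.0476

arm 1 (φ=0.0°): x'=0.0285, y'=0.0849
  A cos θ + B sin θ = C:  0.1115·cos θ + -0.1897·sin θ = 0.0399
  √(A²+B²)=0.2200;  θ1 = -1.0394+1.3883 ≈ 0.3489
arm 2 (φ=120.0°): x'=0.0593, y'=-0.0671
  A cos θ + B sin θ = C:  0.0807·cos θ + -0.1897·sin θ = 0.0639
  γ=atan2(-0.1897,0.0807)=-1.1685;  ψ=arccos(0.3098)=1.2558;  θ2=γ+ψ≈0.0874
φ3=240.0° → target in arm frame (-0.0878, -0.0178)
  e−x'=0.2278;  (l²−L²−(e−x')²−y'²−z²)/2L = -0.0505
  √(A²+B²)=0.2964;  θ3 = -0.6944+1.7420 ≈ 1.0476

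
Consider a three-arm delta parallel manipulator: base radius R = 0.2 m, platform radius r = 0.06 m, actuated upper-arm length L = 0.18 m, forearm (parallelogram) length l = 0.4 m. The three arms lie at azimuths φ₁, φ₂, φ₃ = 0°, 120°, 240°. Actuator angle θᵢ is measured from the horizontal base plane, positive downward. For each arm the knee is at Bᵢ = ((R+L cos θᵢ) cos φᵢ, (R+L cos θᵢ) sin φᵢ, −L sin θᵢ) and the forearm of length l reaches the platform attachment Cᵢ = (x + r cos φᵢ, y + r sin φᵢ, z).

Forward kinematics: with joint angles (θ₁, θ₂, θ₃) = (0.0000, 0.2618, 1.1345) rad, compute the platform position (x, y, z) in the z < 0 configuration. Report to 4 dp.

arm 1 at φ=0.0°: e+L cos θ1 = 0.3200;  S1 = (0.3200, 0.0000, 0.0000)
S2 = (0.3139·cos120.0°, 0.3139·sin120.0°, -0.0466) = (-0.1569, 0.2718, -0.0466)
arm 3 at φ=240.0°: e+L cos θ3 = 0.2161;  S3 = (-0.1080, -0.1871, -0.1631)
|S₂|²−|S₁|² = -0.0017;  |S₃|²−|S₁|² = -0.0291
[-0.9539 0.5436 -0.0932]·P = -0.0017;  [-0.8561 -0.3742 -0.3263]·P = -0.0291
Cramer: x(z) = 0.0200-0.2581z;  y(z) = 0.0320-0.2815z
sphere 1 gives Az²+Bz+C=0 with A=1.1458, B=0.1368, C=-0.0690;  B²−4AC=0.3349;  roots -0.3123, 0.1928;  negative root z = -0.3123
x = 0.1006, y = 0.1199

(0.1006, 0.1199, -0.3123)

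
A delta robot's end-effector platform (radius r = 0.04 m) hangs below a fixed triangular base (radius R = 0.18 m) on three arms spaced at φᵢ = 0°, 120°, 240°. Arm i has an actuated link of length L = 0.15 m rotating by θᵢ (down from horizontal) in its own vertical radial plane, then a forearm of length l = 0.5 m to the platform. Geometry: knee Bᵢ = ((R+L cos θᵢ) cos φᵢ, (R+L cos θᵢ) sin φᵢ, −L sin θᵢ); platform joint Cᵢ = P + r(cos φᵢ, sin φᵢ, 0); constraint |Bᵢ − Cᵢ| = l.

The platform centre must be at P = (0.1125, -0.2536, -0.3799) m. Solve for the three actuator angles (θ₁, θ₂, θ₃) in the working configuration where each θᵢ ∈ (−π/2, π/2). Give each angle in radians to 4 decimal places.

arm 1 (φ=0.0°): x'=0.1125, y'=-0.2536
  A=0.0275, B=-0.3799, C=(l²−L²−A²−y'²−z²)/(2L)=0.0604
  γ=atan2(-0.3799,0.0275)=-1.4985;  ψ=arccos(0.1585)=1.4117;  θ1=γ+ψ≈-0.0869
arm 2 (φ=120.0°): x'=-0.2759, y'=0.0294
  e−x'=0.4159;  (l²−L²−(e−x')²−y'²−z²)/2L = -0.3021
  √(A²+B²)=0.5633;  θ2 = -0.7402+2.1369 ≈ 1.3967
rotate P by −φ3: (0.1634, 0.2242, -0.3799)
  e−x'=-0.0234;  (l²−L²−(e−x')²−y'²−z²)/2L = 0.1078
  γ=atan2(-0.3799,-0.0234)=-1.6322;  ψ=arccos(0.2833)=1.2835;  θ3=γ+ψ≈-0.3487

θ₁ = -0.0869, θ₂ = 1.3967, θ₃ = -0.3487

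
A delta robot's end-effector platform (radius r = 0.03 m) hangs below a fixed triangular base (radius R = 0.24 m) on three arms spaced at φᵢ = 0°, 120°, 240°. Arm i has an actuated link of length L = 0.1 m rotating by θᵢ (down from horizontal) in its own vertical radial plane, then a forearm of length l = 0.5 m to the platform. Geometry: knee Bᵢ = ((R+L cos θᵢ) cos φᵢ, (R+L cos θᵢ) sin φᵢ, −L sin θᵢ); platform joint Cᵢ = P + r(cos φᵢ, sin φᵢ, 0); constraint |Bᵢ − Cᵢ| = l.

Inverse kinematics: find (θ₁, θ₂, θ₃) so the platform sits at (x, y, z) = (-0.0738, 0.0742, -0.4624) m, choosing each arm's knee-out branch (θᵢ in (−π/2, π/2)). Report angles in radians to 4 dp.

θ₁ = 1.1348, θ₂ = 0.0873, θ₃ = 0.8729

rotate P by −φ1: (-0.0738, 0.0742, -0.4624)
  e−x'=0.2838;  (l²−L²−(e−x')²−y'²−z²)/2L = -0.2993
  γ=atan2(-0.4624,0.2838)=-1.0203;  ψ=arccos(-0.5517)=2.1552;  θ1=γ+ψ≈1.1348
φ2=120.0° → target in arm frame (0.1012, 0.0268)
  e−x'=0.1088;  (l²−L²−(e−x')²−y'²−z²)/2L = 0.0681
  √(A²+B²)=0.4750;  θ2 = -1.3396+1.4269 ≈ 0.0873
rotate P by −φ3: (-0.0274, -0.1010, -0.4624)
  e−x'=0.2374;  (l²−L²−(e−x')²−y'²−z²)/2L = -0.2018
  γ=atan2(-0.4624,0.2374)=-1.0965;  ψ=arccos(-0.3882)=1.9695;  θ3=γ+ψ≈0.8729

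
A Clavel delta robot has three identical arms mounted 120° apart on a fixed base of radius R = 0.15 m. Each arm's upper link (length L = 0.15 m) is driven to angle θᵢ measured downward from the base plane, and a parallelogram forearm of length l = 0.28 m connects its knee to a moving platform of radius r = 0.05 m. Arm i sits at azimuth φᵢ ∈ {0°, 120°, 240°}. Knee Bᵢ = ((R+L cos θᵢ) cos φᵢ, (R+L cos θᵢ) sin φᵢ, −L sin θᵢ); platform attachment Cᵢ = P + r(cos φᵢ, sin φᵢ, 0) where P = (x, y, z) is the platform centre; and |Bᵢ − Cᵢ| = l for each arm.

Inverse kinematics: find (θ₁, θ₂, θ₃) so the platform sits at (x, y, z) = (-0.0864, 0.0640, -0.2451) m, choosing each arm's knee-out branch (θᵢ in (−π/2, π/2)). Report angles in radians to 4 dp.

θ₁ = 1.1345, θ₂ = 0.0874, θ₃ = 0.7853

arm 1 (φ=0.0°): x'=-0.0864, y'=0.0640
  e−x'=0.1864;  (l²−L²−(e−x')²−y'²−z²)/2L = -0.1434
  √(A²+B²)=0.3079;  θ1 = -0.9206+2.0552 ≈ 1.1345
arm 2 (φ=120.0°): x'=0.0986, y'=0.0428
  e−x'=0.0014;  (l²−L²−(e−x')²−y'²−z²)/2L = -0.0200
  γ=atan2(-0.2451,0.0014)=-1.5652;  ψ=arccos(-0.0817)=1.6526;  θ2=γ+ψ≈0.0874
φ3=240.0° → target in arm frame (-0.0122, -0.1068)
  A=0.1122, B=-0.2451, C=(l²−L²−A²−y'²−z²)/(2L)=-0.0939
  √(A²+B²)=0.2696;  θ3 = -1.1414+1.9267 ≈ 0.7853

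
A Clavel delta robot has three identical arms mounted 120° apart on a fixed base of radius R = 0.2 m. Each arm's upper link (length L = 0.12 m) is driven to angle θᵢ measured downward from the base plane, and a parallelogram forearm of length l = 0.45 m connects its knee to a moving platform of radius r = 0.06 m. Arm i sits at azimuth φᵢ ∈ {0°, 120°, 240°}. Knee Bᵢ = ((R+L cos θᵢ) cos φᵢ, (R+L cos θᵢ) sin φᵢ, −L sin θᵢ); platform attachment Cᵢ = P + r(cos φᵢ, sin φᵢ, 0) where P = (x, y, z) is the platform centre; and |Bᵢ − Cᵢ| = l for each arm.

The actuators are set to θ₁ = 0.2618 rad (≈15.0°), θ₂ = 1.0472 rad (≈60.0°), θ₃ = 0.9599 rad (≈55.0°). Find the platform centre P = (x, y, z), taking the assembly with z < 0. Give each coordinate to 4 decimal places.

S1 = (0.2559·cos0.0°, 0.2559·sin0.0°, -0.0311) = (0.2559, 0.0000, -0.0311)
φ2=120.0°: virtual centre (-0.1000, 0.1732, -0.1039), radius l
S3 = (0.2088·cos240.0°, 0.2088·sin240.0°, -0.0983) = (-0.1044, -0.1809, -0.0983)
|S₂|²−|S₁|² = -0.0157;  |S₃|²−|S₁|² = -0.0132
plane₁₂: -0.7118x+0.3464y+-0.1457z = -0.0157
det = 0.5071;  x = 0.0202+-0.1958z,  y = -0.0037+0.0183z
sphere 1 gives Az²+Bz+C=0 with A=1.0387, B=0.1543, C=-0.1459;  B²−4AC=0.6302;  roots -0.4564, 0.3079;  negative root z = -0.4564
x = 0.1095, y = -0.0121

(0.1095, -0.0121, -0.4564)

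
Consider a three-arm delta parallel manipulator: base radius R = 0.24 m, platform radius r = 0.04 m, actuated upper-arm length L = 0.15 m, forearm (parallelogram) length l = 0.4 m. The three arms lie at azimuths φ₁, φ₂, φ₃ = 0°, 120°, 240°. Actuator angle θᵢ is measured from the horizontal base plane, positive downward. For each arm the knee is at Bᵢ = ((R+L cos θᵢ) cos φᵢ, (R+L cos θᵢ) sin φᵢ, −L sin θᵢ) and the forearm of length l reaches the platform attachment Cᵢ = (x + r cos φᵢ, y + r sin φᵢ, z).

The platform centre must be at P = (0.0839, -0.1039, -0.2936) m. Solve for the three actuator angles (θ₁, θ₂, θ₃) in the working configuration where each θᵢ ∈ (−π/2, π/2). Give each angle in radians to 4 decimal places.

arm 1 (φ=0.0°): x'=0.0839, y'=-0.1039
  e−x'=0.1161;  (l²−L²−(e−x')²−y'²−z²)/2L = 0.0901
  θ1 = atan2(B,A) + arccos(C/0.3157) = 0.0872
rotate P by −φ2: (-0.1319, -0.0207, -0.2936)
  A cos θ + B sin θ = C:  0.3319·cos θ + -0.2936·sin θ = -0.1977
  θ2 = atan2(B,A) + arccos(C/0.4431) = 1.3090
φ3=240.0° → target in arm frame (0.0480, 0.1246)
  A=0.1520, B=-0.2936, C=(l²−L²−A²−y'²−z²)/(2L)=0.0423
  γ=atan2(-0.2936,0.1520)=-1.0932;  ψ=arccos(0.1278)=1.4426;  θ3=γ+ψ≈0.3495

θ₁ = 0.0872, θ₂ = 1.3090, θ₃ = 0.3495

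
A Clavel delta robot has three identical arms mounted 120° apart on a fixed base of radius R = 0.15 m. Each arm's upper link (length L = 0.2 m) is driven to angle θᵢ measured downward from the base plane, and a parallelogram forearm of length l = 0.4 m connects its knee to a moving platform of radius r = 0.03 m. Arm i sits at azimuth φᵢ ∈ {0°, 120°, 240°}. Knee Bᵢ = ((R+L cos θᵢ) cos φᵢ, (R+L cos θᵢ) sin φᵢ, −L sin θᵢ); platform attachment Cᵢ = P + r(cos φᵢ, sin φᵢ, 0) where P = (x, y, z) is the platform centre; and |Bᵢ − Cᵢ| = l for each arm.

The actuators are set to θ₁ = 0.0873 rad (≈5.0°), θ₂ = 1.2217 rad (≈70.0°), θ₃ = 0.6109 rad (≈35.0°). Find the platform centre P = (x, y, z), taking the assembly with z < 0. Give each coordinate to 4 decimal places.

arm 1 at φ=0.0°: (R−r)+L cos θ1 = 0.3192;  centre 1 = (0.3192, 0.0000, -0.0174)
centre 2 = (0.1884·cos120.0°, 0.1884·sin120.0°, -0.1879) = (-0.0942, 0.1632, -0.1879)
arm 3 at φ=240.0°: (R−r)+L cos θ3 = 0.2838;  centre 3 = (-0.1419, -0.2458, -0.1147)
eliminate P² terms by subtracting sphere 1 from 2 and 3
[-0.8269 0.3263 -0.3410]·P = -0.0314;  [-0.9223 -0.4916 -0.1946]·P = -0.0085
det = 0.7075;  x = 0.0257+-0.3267z,  y = -0.0310+0.2171z
into |P−centre ₁|² = l²: 1.1539z² + 0.2132z + -0.0726 = 0;  Δ = 0.3805;  z = -0.3597 or 0.1749 → z<0 root = -0.3597
x = 0.1432, y = -0.1091

(0.1432, -0.1091, -0.3597)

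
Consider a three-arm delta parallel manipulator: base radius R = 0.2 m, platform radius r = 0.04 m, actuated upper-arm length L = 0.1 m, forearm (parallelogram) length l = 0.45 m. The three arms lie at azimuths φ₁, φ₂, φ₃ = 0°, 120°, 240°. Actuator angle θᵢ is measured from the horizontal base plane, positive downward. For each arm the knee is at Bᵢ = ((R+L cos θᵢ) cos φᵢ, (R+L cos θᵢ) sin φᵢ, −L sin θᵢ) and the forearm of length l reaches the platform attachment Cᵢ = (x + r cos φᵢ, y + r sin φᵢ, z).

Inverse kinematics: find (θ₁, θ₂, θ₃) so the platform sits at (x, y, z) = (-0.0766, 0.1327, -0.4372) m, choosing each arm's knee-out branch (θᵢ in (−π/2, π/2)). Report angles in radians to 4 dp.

rotate P by −φ1: (-0.0766, 0.1327, -0.4372)
  e−x'=0.2366;  (l²−L²−(e−x')²−y'²−z²)/2L = -0.3612
  θ1 = atan2(B,A) + arccos(C/0.4971) = 1.3093
φ2=120.0° → target in arm frame (0.1532, 0.0000)
  e−x'=0.0068;  (l²−L²−(e−x')²−y'²−z²)/2L = 0.0066
  θ2 = atan2(B,A) + arccos(C/0.4373) = 0.0005
arm 3 (φ=240.0°): x'=-0.0766, y'=-0.1327
  A=0.2366, B=-0.4372, C=(l²−L²−A²−y'²−z²)/(2L)=-0.3612
  γ=atan2(-0.4372,0.2366)=-1.0747;  ψ=arccos(-0.7266)=2.3841;  θ3=γ+ψ≈1.3094

θ₁ = 1.3093, θ₂ = 0.0005, θ₃ = 1.3094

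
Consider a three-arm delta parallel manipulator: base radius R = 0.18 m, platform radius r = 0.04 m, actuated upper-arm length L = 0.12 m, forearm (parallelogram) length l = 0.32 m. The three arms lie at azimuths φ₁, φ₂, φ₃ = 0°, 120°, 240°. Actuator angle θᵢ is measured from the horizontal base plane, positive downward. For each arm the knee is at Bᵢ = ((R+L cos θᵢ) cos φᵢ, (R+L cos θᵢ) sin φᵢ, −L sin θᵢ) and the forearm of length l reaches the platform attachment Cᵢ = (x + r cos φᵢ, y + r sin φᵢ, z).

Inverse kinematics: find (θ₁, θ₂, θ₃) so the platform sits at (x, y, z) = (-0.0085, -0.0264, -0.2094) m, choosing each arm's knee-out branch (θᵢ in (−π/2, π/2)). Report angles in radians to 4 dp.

arm 1 (φ=0.0°): x'=-0.0085, y'=-0.0264
  e−x'=0.1485;  (l²−L²−(e−x')²−y'²−z²)/2L = 0.0892
  √(A²+B²)=0.2567;  θ1 = -0.9539+1.2160 ≈ 0.2621
rotate P by −φ2: (-0.0186, 0.0206, -0.2094)
  A cos θ + B sin θ = C:  0.1586·cos θ + -0.2094·sin θ = 0.0774
  γ=atan2(-0.2094,0.1586)=-0.9225;  ψ=arccos(0.2946)=1.2718;  θ2=γ+ψ≈0.3493
φ3=240.0° → target in arm frame (0.0271, 0.0058)
  e−x'=0.1129;  (l²−L²−(e−x')²−y'²−z²)/2L = 0.1307
  γ=atan2(-0.2094,0.1129)=-1.0764;  ψ=arccos(0.5495)=0.9890;  θ3=γ+ψ≈-0.0874

θ₁ = 0.2621, θ₂ = 0.3493, θ₃ = -0.0874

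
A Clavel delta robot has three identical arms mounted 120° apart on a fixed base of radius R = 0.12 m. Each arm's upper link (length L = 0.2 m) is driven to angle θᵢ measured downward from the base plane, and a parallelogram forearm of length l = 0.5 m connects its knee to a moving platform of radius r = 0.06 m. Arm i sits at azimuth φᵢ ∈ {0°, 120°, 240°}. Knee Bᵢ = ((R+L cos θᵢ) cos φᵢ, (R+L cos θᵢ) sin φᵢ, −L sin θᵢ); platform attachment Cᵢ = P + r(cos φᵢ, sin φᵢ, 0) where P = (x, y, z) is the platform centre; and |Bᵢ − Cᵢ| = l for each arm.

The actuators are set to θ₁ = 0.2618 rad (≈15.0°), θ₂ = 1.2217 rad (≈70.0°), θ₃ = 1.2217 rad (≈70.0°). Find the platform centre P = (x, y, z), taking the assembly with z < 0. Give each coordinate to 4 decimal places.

arm 1 at φ=0.0°: (R−r)+L cos θ1 = 0.2532;  centre 1 = (0.2532, 0.0000, -0.0518)
φ2=120.0°: virtual centre (-0.0642, 0.1112, -0.1879), radius l
centre 3 = (0.1284·cos240.0°, 0.1284·sin240.0°, -0.1879) = (-0.0642, -0.1112, -0.1879)
|centre ₂|²−|centre ₁|² = -0.0150;  |centre ₃|²−|centre ₁|² = -0.0150
plane₁₂: -0.6348x+0.2224y+-0.2723z = -0.0150
Cramer: x(z) = 0.0236-0.4290z;  y(z) = 0.0000+0.0000z
sphere 1 gives Az²+Bz+C=0 with A=1.1841, B=0.3005, C=-0.1946;  B²−4AC=1.0120;  roots -0.5517, 0.2979;  negative root z = -0.5517
x = 0.2603, y = 0.0000

(0.2603, 0.0000, -0.5517)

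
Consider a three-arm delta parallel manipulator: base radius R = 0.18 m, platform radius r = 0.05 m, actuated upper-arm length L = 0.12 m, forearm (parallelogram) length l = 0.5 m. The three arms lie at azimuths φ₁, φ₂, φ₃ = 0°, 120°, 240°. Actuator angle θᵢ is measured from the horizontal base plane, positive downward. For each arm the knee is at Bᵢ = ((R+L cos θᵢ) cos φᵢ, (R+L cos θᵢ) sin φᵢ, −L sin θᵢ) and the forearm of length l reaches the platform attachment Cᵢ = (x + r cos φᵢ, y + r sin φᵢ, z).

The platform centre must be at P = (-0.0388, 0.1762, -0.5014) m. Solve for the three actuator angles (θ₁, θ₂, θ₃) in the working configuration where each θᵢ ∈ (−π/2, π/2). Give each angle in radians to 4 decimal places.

θ₁ = 0.9600, θ₂ = 0.0873, θ₃ = 1.3090

arm 1 (φ=0.0°): x'=-0.0388, y'=0.1762
  e−x'=0.1688;  (l²−L²−(e−x')²−y'²−z²)/2L = -0.3139
  γ=atan2(-0.5014,0.1688)=-1.2461;  ψ=arccos(-0.5934)=2.2060;  θ1=γ+ψ≈0.9600
arm 2 (φ=120.0°): x'=0.1720, y'=-0.0545
  e−x'=-0.0420;  (l²−L²−(e−x')²−y'²−z²)/2L = -0.0856
  √(A²+B²)=0.5032;  θ2 = -1.6544+1.7417 ≈ 0.0873
rotate P by −φ3: (-0.1332, -0.1217, -0.5014)
  A cos θ + B sin θ = C:  0.2632·cos θ + -0.5014·sin θ = -0.4162
  θ3 = atan2(B,A) + arccos(C/0.5663) = 1.3090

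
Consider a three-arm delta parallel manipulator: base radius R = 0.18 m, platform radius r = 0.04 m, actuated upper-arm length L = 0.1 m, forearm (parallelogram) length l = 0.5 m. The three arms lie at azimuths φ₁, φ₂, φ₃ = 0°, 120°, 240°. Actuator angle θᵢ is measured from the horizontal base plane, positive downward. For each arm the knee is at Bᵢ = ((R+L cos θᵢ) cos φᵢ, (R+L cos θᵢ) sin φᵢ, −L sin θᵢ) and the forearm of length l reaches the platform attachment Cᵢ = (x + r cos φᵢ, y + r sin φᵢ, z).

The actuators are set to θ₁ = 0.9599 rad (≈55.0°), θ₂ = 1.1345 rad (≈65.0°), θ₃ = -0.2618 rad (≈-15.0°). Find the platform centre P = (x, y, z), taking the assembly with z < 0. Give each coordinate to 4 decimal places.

(-0.0697, -0.1668, -0.4703)

centre 1 = (0.1974·cos0.0°, 0.1974·sin0.0°, -0.0819) = (0.1974, 0.0000, -0.0819)
centre 2 = (0.1823·cos120.0°, 0.1823·sin120.0°, -0.0906) = (-0.0911, 0.1578, -0.0906)
centre 3 = (0.2366·cos240.0°, 0.2366·sin240.0°, 0.0259) = (-0.1183, -0.2049, 0.0259)
eliminate P² terms by subtracting sphere 1 from 2 and 3
linear system: -0.5770x+0.3157y = -0.0042−-0.0174z; -0.6313x+-0.4098y = 0.0110−0.2156z
Cramer: x(z) = -0.0040+0.1398z;  y(z) = -0.0207+0.3107z
quadratic in z: (1.1161)z²+(0.0947)z+(-0.2023)=0, √Δ=0.9551 → z ∈ {-0.4703, 0.3855}; z = -0.4703 (taking z<0)
x = -0.0697, y = -0.1668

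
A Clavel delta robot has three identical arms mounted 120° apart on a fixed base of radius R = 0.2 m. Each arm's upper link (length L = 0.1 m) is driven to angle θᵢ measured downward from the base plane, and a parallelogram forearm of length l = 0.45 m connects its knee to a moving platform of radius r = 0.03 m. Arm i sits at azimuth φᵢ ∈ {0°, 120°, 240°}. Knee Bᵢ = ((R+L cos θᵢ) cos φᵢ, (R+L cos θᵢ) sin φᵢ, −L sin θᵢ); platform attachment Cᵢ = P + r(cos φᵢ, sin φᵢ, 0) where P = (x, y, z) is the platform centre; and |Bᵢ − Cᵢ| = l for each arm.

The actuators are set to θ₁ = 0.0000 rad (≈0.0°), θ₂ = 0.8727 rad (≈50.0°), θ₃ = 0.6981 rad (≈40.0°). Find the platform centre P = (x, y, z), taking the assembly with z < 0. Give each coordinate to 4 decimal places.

(0.0873, -0.0185, -0.4108)

φ1=0.0°: virtual centre (0.2700, 0.0000, 0.0000), radius l
φ2=120.0°: virtual centre (-0.1171, 0.2029, -0.0766), radius l
arm 3 at φ=240.0°: (R−r)+L cos θ3 = 0.2466;  S3 = (-0.1233, -0.2136, -0.0643)
subtract pairs → two planes through P
linear system: -0.7743x+0.4058y = -0.0121−-0.1532z; -0.7866x+-0.4271y = -0.0080−-0.1286z
Cramer: x(z) = 0.0129-0.1810z;  y(z) = -0.0052+0.0323z
quadratic in z: (1.0338)z²+(0.0927)z+(-0.1364)=0, √Δ=0.7567 → z ∈ {-0.4108, 0.3212}; z = -0.4108 (taking z<0)
x = 0.0873, y = -0.0185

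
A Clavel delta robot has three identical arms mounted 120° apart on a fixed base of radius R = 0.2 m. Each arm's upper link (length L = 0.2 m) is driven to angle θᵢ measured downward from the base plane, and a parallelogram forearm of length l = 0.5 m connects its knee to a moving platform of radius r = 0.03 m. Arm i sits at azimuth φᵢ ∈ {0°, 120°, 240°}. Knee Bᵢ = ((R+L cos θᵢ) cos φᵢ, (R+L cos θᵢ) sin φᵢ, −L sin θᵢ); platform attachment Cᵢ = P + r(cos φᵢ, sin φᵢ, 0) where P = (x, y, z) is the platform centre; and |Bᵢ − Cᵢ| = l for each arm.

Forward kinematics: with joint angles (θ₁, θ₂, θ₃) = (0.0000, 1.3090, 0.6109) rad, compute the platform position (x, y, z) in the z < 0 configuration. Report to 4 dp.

(0.1771, -0.1323, -0.4419)

φ1=0.0°: virtual centre (0.3700, 0.0000, 0.0000), radius l
φ2=120.0°: virtual centre (-0.1109, 0.1921, -0.1932), radius l
arm 3 at φ=240.0°: (R−r)+L cos θ3 = 0.3338;  centre 3 = (-0.1669, -0.2891, -0.1147)
eliminate P² terms by subtracting sphere 1 from 2 and 3
[-0.9618 0.3841 -0.3864]·P = -0.0504;  [-1.0738 -0.5782 -0.2294]·P = -0.0123
Cramer: x(z) = 0.0350-0.3216z;  y(z) = -0.0437+0.2005z
into |P−centre ₁|² = l²: 1.1437z² + 0.1980z + -0.1358 = 0;  Δ = 0.6607;  z = -0.4419 or 0.2688 → z<0 root = -0.4419
x = 0.1771, y = -0.1323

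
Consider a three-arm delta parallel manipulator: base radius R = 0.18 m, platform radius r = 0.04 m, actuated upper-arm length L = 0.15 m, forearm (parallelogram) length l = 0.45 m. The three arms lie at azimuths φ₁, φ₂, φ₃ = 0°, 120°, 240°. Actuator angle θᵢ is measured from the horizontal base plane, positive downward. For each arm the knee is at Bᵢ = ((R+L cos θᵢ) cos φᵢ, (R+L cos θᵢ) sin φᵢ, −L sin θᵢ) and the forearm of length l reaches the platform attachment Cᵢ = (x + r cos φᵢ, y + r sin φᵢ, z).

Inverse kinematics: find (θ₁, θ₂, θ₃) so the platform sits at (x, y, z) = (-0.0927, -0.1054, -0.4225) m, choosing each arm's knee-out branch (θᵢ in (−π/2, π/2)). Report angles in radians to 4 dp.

φ1=0.0° → target in arm frame (-0.0927, -0.1054)
  A=0.2327, B=-0.4225, C=(l²−L²−A²−y'²−z²)/(2L)=-0.2125
  √(A²+B²)=0.4823;  θ1 = -1.0674+2.0271 ≈ 0.9598
φ2=120.0° → target in arm frame (-0.0449, 0.1330)
  A cos θ + B sin θ = C:  0.1849·cos θ + -0.4225·sin θ = -0.1680
  θ2 = atan2(B,A) + arccos(C/0.4612) = 0.7853
φ3=240.0° → target in arm frame (0.1376, -0.0276)
  e−x'=0.0024;  (l²−L²−(e−x')²−y'²−z²)/2L = 0.0024
  √(A²+B²)=0.4225;  θ3 = -1.5652+1.5651 ≈ -0.0001

θ₁ = 0.9598, θ₂ = 0.7853, θ₃ = -0.0001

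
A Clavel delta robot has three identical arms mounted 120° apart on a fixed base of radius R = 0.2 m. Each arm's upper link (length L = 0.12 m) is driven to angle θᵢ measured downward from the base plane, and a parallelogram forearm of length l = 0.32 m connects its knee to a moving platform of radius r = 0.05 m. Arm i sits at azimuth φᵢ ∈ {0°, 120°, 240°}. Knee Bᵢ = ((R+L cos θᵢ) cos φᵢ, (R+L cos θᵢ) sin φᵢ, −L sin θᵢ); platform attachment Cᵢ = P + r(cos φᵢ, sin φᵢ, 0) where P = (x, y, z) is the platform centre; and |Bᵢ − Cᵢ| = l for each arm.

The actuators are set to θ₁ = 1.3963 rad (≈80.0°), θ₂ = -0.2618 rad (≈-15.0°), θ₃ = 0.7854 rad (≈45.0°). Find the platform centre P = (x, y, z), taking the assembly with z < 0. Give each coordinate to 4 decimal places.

φ1=0.0°: virtual centre (0.1708, 0.0000, -0.1182), radius l
O2 = (0.2659·cos120.0°, 0.2659·sin120.0°, 0.0311) = (-0.1330, 0.2303, 0.0311)
O3 = (0.2349·cos240.0°, 0.2349·sin240.0°, -0.0849) = (-0.1174, -0.2034, -0.0849)
eliminate P² terms by subtracting sphere 1 from 2 and 3
linear system: -0.6076x+0.4606y = 0.0285−0.2985z; -0.5765x+-0.4068y = 0.0192−0.0666z
det = 0.5127;  x = -0.0399+0.2967z,  y = 0.0093+-0.2567z
into |P−O₁|² = l²: 1.1539z² + 0.1065z + -0.0439 = 0;  Δ = 0.2142;  z = -0.2467 or 0.1544 → z<0 root = -0.2467
x = -0.1131, y = 0.0726

(-0.1131, 0.0726, -0.2467)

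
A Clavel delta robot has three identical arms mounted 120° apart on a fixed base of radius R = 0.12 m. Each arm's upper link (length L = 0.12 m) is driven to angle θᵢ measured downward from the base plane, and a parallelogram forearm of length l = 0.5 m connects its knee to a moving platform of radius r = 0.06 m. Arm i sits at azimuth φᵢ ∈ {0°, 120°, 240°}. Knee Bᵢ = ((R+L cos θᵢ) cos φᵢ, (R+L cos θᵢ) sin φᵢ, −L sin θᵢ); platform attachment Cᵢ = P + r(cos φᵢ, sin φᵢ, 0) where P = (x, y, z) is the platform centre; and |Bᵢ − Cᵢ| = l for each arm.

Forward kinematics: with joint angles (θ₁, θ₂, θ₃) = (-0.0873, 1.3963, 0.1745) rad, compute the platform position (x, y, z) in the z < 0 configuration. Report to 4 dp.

φ1=0.0°: virtual centre (0.1795, 0.0000, 0.0105), radius l
φ2=120.0°: virtual centre (-0.0404, 0.0700, -0.1182), radius l
O3 = (0.1782·cos240.0°, 0.1782·sin240.0°, -0.0208) = (-0.0891, -0.1543, -0.0208)
eliminate P² terms by subtracting sphere 1 from 2 and 3
plane₁₂: -0.4399x+0.1400y+-0.2573z = -0.0118
Cramer: x(z) = 0.0174-0.4179z;  y(z) = -0.0298+0.5246z
into |P−O₁|² = l²: 1.4499z² + 0.0833z + -0.2227 = 0;  Δ = 1.2986;  z = -0.4217 or 0.3643 → z<0 root = -0.4217
x = 0.1937, y = -0.2511

(0.1937, -0.2511, -0.4217)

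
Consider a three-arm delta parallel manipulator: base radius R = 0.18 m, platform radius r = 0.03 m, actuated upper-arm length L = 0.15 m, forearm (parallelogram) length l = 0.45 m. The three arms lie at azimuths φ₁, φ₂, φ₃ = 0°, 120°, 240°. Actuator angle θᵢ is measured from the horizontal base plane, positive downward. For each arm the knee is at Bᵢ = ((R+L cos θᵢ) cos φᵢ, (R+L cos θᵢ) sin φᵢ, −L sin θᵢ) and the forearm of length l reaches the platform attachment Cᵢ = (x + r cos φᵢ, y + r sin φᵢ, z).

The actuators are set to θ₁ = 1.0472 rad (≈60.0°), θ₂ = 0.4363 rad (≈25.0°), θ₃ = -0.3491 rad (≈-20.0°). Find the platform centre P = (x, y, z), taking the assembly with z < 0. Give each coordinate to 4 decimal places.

O1 = (0.2250·cos0.0°, 0.2250·sin0.0°, -0.1299) = (0.2250, 0.0000, -0.1299)
O2 = (0.2859·cos120.0°, 0.2859·sin120.0°, -0.0634) = (-0.1430, 0.2476, -0.0634)
O3 = (0.2910·cos240.0°, 0.2910·sin240.0°, 0.0513) = (-0.1455, -0.2520, 0.0513)
eliminate P² terms by subtracting sphere 1 from 2 and 3
plane₁₂: -0.7359x+0.4953y+0.1330z = 0.0183
det = 0.7379;  x = -0.0258+0.3341z,  y = -0.0014+0.2279z
into |P−O₁|² = l²: 1.1636z² + 0.0916z + -0.1227 = 0;  Δ = 0.5797;  z = -0.3665 or 0.2878 → z<0 root = -0.3665
x = -0.1482, y = -0.0849

(-0.1482, -0.0849, -0.3665)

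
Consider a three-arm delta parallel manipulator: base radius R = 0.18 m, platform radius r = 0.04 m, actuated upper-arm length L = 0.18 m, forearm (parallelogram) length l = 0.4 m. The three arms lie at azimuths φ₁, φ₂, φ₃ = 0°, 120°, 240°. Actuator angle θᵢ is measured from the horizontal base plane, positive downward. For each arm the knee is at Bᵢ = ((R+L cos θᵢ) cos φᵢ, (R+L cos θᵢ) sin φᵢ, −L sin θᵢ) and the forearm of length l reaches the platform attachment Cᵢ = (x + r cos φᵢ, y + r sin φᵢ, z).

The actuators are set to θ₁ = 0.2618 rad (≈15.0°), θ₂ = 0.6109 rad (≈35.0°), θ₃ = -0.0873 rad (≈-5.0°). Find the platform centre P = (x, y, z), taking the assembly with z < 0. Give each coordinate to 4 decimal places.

arm 1 at φ=0.0°: e+L cos θ1 = 0.3139;  centre 1 = (0.3139, 0.0000, -0.0466)
φ2=120.0°: virtual centre (-0.1437, 0.2489, -0.1032), radius l
arm 3 at φ=240.0°: e+L cos θ3 = 0.3193;  centre 3 = (-0.1597, -0.2765, 0.0157)
subtract pairs → two planes through P
linear system: -0.9152x+0.4979y = -0.0074−-0.1133z; -0.9470x+-0.5531y = 0.0015−0.1246z
Cramer: x(z) = 0.0034-0.0007z;  y(z) = -0.0086+0.2264z
into |P−centre ₁|² = l²: 1.0512z² + 0.0897z + -0.0614 = 0;  Δ = 0.2661;  z = -0.2880 or 0.2027 → z<0 root = -0.2880
x = 0.0036, y = -0.0738

(0.0036, -0.0738, -0.2880)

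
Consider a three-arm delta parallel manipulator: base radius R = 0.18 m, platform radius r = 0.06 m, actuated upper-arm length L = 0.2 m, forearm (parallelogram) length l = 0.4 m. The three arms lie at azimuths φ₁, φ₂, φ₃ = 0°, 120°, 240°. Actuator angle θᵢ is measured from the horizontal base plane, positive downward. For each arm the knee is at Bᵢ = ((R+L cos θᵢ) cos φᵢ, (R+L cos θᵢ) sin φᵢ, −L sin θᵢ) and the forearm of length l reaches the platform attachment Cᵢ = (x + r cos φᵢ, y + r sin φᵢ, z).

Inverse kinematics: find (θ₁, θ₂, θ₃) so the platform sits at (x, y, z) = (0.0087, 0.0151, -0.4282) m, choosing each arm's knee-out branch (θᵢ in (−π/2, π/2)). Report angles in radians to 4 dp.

θ₁ = 0.6980, θ₂ = 0.6979, θ₃ = 0.7854

φ1=0.0° → target in arm frame (0.0087, 0.0151)
  A cos θ + B sin θ = C:  0.1113·cos θ + -0.4282·sin θ = -0.1899
  γ=atan2(-0.4282,0.1113)=-1.3165;  ψ=arccos(-0.4293)=2.0145;  θ1=γ+ψ≈0.6980
φ2=120.0° → target in arm frame (0.0087, -0.0151)
  e−x'=0.1113;  (l²−L²−(e−x')²−y'²−z²)/2L = -0.1899
  γ=atan2(-0.4282,0.1113)=-1.3166;  ψ=arccos(-0.4293)=2.0145;  θ2=γ+ψ≈0.6979
φ3=240.0° → target in arm frame (-0.0174, 0.0000)
  e−x'=0.1374;  (l²−L²−(e−x')²−y'²−z²)/2L = -0.2056
  √(A²+B²)=0.4497;  θ3 = -1.2602+2.0456 ≈ 0.7854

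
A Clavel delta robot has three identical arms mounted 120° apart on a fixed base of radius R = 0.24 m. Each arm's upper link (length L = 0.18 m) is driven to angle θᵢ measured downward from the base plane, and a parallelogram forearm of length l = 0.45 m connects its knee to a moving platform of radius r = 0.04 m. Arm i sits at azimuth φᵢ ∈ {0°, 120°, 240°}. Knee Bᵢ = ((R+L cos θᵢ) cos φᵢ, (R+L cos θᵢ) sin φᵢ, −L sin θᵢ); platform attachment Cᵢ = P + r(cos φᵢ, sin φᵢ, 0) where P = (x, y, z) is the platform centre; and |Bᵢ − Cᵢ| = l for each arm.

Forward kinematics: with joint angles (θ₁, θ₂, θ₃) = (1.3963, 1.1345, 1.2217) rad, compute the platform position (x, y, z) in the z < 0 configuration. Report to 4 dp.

(-0.0367, 0.0126, -0.5386)

arm 1 at φ=0.0°: ρ1 = 0.2313;  O1 = (0.2313, 0.0000, -0.1773)
arm 2 at φ=120.0°: ρ2 = 0.2761;  O2 = (-0.1380, 0.2391, -0.1631)
O3 = (0.2616·cos240.0°, 0.2616·sin240.0°, -0.1691) = (-0.1308, -0.2265, -0.1691)
subtract pairs → two planes through P
linear system: -0.7386x+0.4782y = 0.0179−0.0283z; -0.7241x+-0.4531y = 0.0121−0.0162z
Cramer: x(z) = -0.0204+0.0302z;  y(z) = 0.0059-0.0124z
into |P−O₁|² = l²: 1.0011z² + 0.3392z + -0.1077 = 0;  Δ = 0.5463;  z = -0.5386 or 0.1997 → z<0 root = -0.5386
x = -0.0367, y = 0.0126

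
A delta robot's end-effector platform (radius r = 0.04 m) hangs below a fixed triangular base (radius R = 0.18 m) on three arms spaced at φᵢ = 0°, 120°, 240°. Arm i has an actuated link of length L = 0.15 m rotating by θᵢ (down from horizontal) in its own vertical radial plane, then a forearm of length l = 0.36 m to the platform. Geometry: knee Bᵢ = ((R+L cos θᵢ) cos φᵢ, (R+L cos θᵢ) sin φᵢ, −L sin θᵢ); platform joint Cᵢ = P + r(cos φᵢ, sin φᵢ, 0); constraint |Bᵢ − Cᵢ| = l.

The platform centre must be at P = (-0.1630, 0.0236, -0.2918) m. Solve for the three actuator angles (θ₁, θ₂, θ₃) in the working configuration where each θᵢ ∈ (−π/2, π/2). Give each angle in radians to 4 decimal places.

θ₁ = 1.3961, θ₂ = 0.0870, θ₃ = 0.3489

arm 1 (φ=0.0°): x'=-0.1630, y'=0.0236
  e−x'=0.3030;  (l²−L²−(e−x')²−y'²−z²)/2L = -0.2347
  γ=atan2(-0.2918,0.3030)=-0.7666;  ψ=arccos(-0.5580)=2.1627;  θ1=γ+ψ≈1.3961
arm 2 (φ=120.0°): x'=0.1019, y'=0.1294
  A cos θ + B sin θ = C:  0.0381·cos θ + -0.2918·sin θ = 0.0126
  θ2 = atan2(B,A) + arccos(C/0.2943) = 0.0870
φ3=240.0° → target in arm frame (0.0611, -0.1530)
  A cos θ + B sin θ = C:  0.0789·cos θ + -0.2918·sin θ = -0.0256
  γ=atan2(-0.2918,0.0789)=-1.3066;  ψ=arccos(-0.0846)=1.6555;  θ3=γ+ψ≈0.3489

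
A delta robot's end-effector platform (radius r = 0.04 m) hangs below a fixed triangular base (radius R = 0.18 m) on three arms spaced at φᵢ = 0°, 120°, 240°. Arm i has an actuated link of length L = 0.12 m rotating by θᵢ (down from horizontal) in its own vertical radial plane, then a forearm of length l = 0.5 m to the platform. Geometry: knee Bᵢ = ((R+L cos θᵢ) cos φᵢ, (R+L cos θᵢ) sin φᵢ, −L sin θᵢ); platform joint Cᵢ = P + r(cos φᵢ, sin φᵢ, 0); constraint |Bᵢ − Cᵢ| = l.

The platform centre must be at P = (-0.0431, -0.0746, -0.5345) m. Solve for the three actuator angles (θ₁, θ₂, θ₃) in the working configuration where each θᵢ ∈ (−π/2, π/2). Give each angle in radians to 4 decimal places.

φ1=0.0° → target in arm frame (-0.0431, -0.0746)
  e−x'=0.1831;  (l²−L²−(e−x')²−y'²−z²)/2L = -0.3716
  θ1 = atan2(B,A) + arccos(C/0.5650) = 1.0478
rotate P by −φ2: (-0.0431, 0.0746, -0.5345)
  A cos θ + B sin θ = C:  0.1831·cos θ + -0.5345·sin θ = -0.3715
  γ=atan2(-0.5345,0.1831)=-1.2408;  ψ=arccos(-0.6576)=2.2884;  θ2=γ+ψ≈1.0476
φ3=240.0° → target in arm frame (0.0862, 0.0000)
  A cos θ + B sin θ = C:  0.0538·cos θ + -0.5345·sin θ = -0.2208
  γ=atan2(-0.5345,0.0538)=-1.4704;  ψ=arccos(-0.4110)=1.9943;  θ3=γ+ψ≈0.5239

θ₁ = 1.0478, θ₂ = 1.0476, θ₃ = 0.5239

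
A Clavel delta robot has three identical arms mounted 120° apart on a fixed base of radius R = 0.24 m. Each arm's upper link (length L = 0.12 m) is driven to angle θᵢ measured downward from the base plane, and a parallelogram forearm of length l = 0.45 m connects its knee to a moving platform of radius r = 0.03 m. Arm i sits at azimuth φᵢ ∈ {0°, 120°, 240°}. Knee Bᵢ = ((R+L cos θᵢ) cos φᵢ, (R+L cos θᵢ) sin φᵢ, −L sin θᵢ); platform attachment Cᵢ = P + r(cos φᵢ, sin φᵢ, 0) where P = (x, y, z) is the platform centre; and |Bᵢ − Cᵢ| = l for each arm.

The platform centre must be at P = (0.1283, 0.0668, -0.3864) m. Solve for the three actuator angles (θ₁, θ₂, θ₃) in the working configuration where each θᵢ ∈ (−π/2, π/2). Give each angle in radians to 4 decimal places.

θ₁ = -0.0877, θ₂ = 0.7855, θ₃ = 1.3960

arm 1 (φ=0.0°): x'=0.1283, y'=0.0668
  e−x'=0.0817;  (l²−L²−(e−x')²−y'²−z²)/2L = 0.1152
  √(A²+B²)=0.3949;  θ1 = -1.3624+1.2747 ≈ -0.0877
arm 2 (φ=120.0°): x'=-0.0063, y'=-0.1445
  A=0.2163, B=-0.3864, C=(l²−L²−A²−y'²−z²)/(2L)=-0.1203
  √(A²+B²)=0.4428;  θ2 = -1.0605+1.8459 ≈ 0.7855
rotate P by −φ3: (-0.1220, 0.0777, -0.3864)
  A=0.3320, B=-0.3864, C=(l²−L²−A²−y'²−z²)/(2L)=-0.3228
  √(A²+B²)=0.5094;  θ3 = -0.8610+2.2570 ≈ 1.3960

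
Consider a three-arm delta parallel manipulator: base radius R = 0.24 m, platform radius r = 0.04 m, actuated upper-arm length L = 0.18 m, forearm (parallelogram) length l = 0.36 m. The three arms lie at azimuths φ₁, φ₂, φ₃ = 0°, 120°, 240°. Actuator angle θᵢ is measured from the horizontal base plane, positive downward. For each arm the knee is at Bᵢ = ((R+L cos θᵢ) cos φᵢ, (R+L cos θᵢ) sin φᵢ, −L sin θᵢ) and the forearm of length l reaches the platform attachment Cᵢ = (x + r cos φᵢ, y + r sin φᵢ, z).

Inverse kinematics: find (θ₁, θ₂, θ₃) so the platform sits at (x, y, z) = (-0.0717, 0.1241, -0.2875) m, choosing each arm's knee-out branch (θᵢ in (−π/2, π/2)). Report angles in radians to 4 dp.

rotate P by −φ1: (-0.0717, 0.1241, -0.2875)
  A=0.2717, B=-0.2875, C=(l²−L²−A²−y'²−z²)/(2L)=-0.2074
  γ=atan2(-0.2875,0.2717)=-0.8136;  ψ=arccos(-0.5244)=2.1228;  θ1=γ+ψ≈1.3092
φ2=120.0° → target in arm frame (0.1433, 0.0000)
  e−x'=0.0567;  (l²−L²−(e−x')²−y'²−z²)/2L = 0.0315
  √(A²+B²)=0.2930;  θ2 = -1.3762+1.4632 ≈ 0.0870
arm 3 (φ=240.0°): x'=-0.0716, y'=-0.1241
  A cos θ + B sin θ = C:  0.2716·cos θ + -0.2875·sin θ = -0.2074
  γ=atan2(-0.2875,0.2716)=-0.8138;  ψ=arccos(-0.5243)=2.1226;  θ3=γ+ψ≈1.3089

θ₁ = 1.3092, θ₂ = 0.0870, θ₃ = 1.3089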